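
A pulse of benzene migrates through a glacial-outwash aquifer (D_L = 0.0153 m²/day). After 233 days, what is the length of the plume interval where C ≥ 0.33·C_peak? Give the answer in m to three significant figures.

The plume is Gaussian with σ = √(2Dt) = √(2 × 0.0153 × 233) = 2.670 m.
C/C_peak = exp(−Δx²/(2σ²)) = 0.33 ⇒ Δx = σ·√(−2 ln 0.33) = 2.670 × 1.489 = 3.976 m.
Width = 2Δx = 7.95 m.

7.95 m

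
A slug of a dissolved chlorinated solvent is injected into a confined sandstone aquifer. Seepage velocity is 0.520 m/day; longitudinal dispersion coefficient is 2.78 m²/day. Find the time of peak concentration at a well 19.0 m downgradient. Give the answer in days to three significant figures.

27.7 days

For the 1D instantaneous-source solution, setting ∂C/∂t = 0 at fixed x gives v²t² + 2Dt − x² = 0, so t = (√(D² + v²x²) − D)/v².
√(D² + v²x²) = √(2.78² + 0.520² × 19.0²) = 10.26; v² = 0.2704.
t = (10.26 − 2.78)/0.2704 = 27.7 days (vs. the pure-advection estimate x/v = 36.5 d).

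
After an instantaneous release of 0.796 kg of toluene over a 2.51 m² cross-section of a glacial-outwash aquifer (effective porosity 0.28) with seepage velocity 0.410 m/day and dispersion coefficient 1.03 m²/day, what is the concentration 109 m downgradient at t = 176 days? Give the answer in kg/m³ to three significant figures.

0.00365 kg/m³

For an instantaneous plane source, C(x,t) = M/(n_e·A·√(4πDt)) · exp(−(x−vt)²/(4Dt)), with n_e·A the pore (flow) area.
Plume center vt = 0.410 × 176 = 72.16 m, so the well at 109 m is 36.84 m downgradient of the peak.
√(4πDt) = 47.73 m, giving peak height M/(n_e·A·√(4πDt)) = 0.796/(0.28 × 2.51 × 47.73) = 0.02373 kg/m³.
(x−vt)²/(4Dt) = (36.84)²/(4 × 1.03 × 176) = 1.872; exp(−1.872) = 0.1538.
C = 0.02373 × 0.1538 = 0.00365 kg/m³.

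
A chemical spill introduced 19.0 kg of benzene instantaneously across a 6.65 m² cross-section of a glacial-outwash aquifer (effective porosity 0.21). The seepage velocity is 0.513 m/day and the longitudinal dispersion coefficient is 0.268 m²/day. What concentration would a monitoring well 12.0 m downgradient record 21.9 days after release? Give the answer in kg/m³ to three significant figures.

For an instantaneous plane source, C(x,t) = M/(n_e·A·√(4πDt)) · exp(−(x−vt)²/(4Dt)), with n_e·A the pore (flow) area.
Plume center vt = 0.513 × 21.9 = 11.2347 m, so the well at 12.0 m is 0.7653 m downgradient of the peak.
√(4πDt) = 8.588 m, giving peak height M/(n_e·A·√(4πDt)) = 19.0/(0.21 × 6.65 × 8.588) = 1.584 kg/m³.
(x−vt)²/(4Dt) = (0.7653)²/(4 × 0.268 × 21.9) = 0.02495; exp(−0.02495) = 0.9754.
C = 1.584 × 0.9754 = 1.55 kg/m³.

1.55 kg/m³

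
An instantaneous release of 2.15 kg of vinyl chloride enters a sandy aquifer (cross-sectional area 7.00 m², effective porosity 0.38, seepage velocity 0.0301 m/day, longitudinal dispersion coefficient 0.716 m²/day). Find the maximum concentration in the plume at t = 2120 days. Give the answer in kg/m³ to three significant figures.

0.00585 kg/m³

The peak of an instantaneous 1D plume sits at x = vt; there the Gaussian factor is 1 and C_max = M/(n_e·A·√(4πDt)), where n_e·A is the pore area the mass is dissolved in.
√(4πDt) = √(4π × 0.716 × 2120) = 138.1 m, so C_max = 2.15/(0.38 × 7.00 × 138.1) = 0.00585 kg/m³.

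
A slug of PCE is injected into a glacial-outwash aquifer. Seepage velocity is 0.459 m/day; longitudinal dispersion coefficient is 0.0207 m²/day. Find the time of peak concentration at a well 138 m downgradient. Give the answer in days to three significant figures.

For the 1D instantaneous-source solution, setting ∂C/∂t = 0 at fixed x gives v²t² + 2Dt − x² = 0, so t = (√(D² + v²x²) − D)/v².
√(D² + v²x²) = √(0.0207² + 0.459² × 138²) = 63.34; v² = 0.210681.
t = (63.34 − 0.0207)/0.210681 = 301 days (vs. the pure-advection estimate x/v = 301 d).

301 days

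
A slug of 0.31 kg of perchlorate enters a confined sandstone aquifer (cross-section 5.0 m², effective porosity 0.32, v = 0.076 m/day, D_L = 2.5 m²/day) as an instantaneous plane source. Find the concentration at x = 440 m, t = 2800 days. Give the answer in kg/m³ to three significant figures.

0.000103 kg/m³

For an instantaneous plane source, C(x,t) = M/(n_e·A·√(4πDt)) · exp(−(x−vt)²/(4Dt)), with n_e·A the pore (flow) area.
Plume center vt = 0.076 × 2800 = 212.8 m, so the well at 440 m is 227.2 m downgradient of the peak.
√(4πDt) = 296.6 m, giving peak height M/(n_e·A·√(4πDt)) = 0.31/(0.32 × 5.0 × 296.6) = 0.0006532 kg/m³.
(x−vt)²/(4Dt) = (227.2)²/(4 × 2.5 × 2800) = 1.844; exp(−1.844) = 0.1582.
C = 0.0006532 × 0.1582 = 0.000103 kg/m³.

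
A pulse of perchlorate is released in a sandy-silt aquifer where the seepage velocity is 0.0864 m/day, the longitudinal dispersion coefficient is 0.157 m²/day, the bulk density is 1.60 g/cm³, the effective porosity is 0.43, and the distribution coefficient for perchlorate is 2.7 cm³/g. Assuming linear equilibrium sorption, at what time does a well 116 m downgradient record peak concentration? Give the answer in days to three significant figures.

Retardation factor R = 1 + ρ_b·K_d/n = 1 + 1.60 × 2.7/0.43 = 11.05.
Sorption retards both mechanisms: v_R = v/R = 0.007819 m/day, D_R = D/R = 0.01421 m²/day.
Peak time from v_R²t² + 2D_R t − x² = 0: t = (√(D_R² + v_R²x²) − D_R)/v_R².
√(D_R² + v_R²x²) = √(0.01421² + 0.007819² × 116²) = 0.9071; v_R² = 6.114e-05.
t = (0.9071 − 0.01421)/6.114e-05 = 14600 days.

14600 days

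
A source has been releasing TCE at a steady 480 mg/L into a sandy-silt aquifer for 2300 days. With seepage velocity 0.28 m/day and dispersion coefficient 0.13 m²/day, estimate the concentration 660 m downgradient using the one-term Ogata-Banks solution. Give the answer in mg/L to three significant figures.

For a continuous step input, C/C₀ ≈ ½·erfc((x−vt)/(2√(Dt))).
vt = 0.28 × 2300 = 644 m and 2√(Dt) = 2√(0.13 × 2300) = 34.58 m.
Argument (x−vt)/(2√(Dt)) = (660 − 644)/34.58 = 0.4627; ½·erfc(0.4627) = 0.2564.
C = 480 × 0.2564 = 123 mg/L.

123 mg/L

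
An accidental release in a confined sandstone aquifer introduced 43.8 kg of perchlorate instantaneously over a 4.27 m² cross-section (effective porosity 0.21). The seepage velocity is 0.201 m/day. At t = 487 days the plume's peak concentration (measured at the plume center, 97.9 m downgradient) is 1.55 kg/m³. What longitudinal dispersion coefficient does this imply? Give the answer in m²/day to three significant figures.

0.162 m²/day

At the plume center C_max = M/(n_e·A·√(4πDt)), so D = M²/(4πt·(n_e·A·C_max)²).
n_e·A·C_max = 0.21 × 4.27 × 1.55 = 1.390 kg/m.
D = 43.8²/(4π × 487 × 1.390²) = 0.162 m²/day.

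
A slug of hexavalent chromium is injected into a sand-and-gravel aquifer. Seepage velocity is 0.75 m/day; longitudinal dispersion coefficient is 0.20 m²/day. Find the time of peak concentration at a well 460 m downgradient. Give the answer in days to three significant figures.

For the 1D instantaneous-source solution, setting ∂C/∂t = 0 at fixed x gives v²t² + 2Dt − x² = 0, so t = (√(D² + v²x²) − D)/v².
√(D² + v²x²) = √(0.20² + 0.75² × 460²) = 345.0; v² = 0.5625.
t = (345.0 − 0.20)/0.5625 = 613 days (vs. the pure-advection estimate x/v = 613 d).

613 days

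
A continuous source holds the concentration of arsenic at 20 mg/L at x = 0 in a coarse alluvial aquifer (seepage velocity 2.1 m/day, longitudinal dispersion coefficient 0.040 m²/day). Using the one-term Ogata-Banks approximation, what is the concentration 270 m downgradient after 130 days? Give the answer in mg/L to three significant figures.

16.5 mg/L

For a continuous step input, C/C₀ ≈ ½·erfc((x−vt)/(2√(Dt))).
vt = 2.1 × 130 = 273 m and 2√(Dt) = 2√(0.040 × 130) = 4.561 m.
Argument (x−vt)/(2√(Dt)) = (270 − 273)/4.561 = -0.6578; ½·erfc(-0.6578) = 0.8239.
C = 20 × 0.8239 = 16.5 mg/L.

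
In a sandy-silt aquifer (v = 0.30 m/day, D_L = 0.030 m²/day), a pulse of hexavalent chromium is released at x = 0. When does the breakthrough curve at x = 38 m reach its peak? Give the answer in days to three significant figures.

126 days

For the 1D instantaneous-source solution, setting ∂C/∂t = 0 at fixed x gives v²t² + 2Dt − x² = 0, so t = (√(D² + v²x²) − D)/v².
√(D² + v²x²) = √(0.030² + 0.30² × 38²) = 11.40; v² = 0.09.
t = (11.40 − 0.030)/0.09 = 126 days (vs. the pure-advection estimate x/v = 127 d).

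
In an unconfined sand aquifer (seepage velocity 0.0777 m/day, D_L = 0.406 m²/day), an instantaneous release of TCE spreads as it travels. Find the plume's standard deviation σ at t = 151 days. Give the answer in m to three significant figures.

Dispersive spreading gives a Gaussian with σ² = 2Dt; advection only shifts the center.
σ = √(2 × 0.406 × 151) = 11.1 m.

11.1 m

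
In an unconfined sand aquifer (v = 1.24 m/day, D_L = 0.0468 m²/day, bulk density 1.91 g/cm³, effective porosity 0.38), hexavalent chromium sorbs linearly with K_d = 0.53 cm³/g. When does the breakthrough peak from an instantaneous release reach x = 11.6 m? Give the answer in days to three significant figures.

34.2 days

Retardation factor R = 1 + ρ_b·K_d/n = 1 + 1.91 × 0.53/0.38 = 3.664.
Sorption retards both mechanisms: v_R = v/R = 0.3384 m/day, D_R = D/R = 0.01277 m²/day.
Peak time from v_R²t² + 2D_R t − x² = 0: t = (√(D_R² + v_R²x²) − D_R)/v_R².
√(D_R² + v_R²x²) = √(0.01277² + 0.3384² × 11.6²) = 3.925; v_R² = 0.1145.
t = (3.925 − 0.01277)/0.1145 = 34.2 days.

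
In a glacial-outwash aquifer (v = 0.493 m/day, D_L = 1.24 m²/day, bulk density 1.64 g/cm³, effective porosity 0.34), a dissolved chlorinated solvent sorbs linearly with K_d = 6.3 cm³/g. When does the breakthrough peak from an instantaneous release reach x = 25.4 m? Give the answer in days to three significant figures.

Retardation factor R = 1 + ρ_b·K_d/n = 1 + 1.64 × 6.3/0.34 = 31.39.
Sorption retards both mechanisms: v_R = v/R = 0.01571 m/day, D_R = D/R = 0.03950 m²/day.
Peak time from v_R²t² + 2D_R t − x² = 0: t = (√(D_R² + v_R²x²) − D_R)/v_R².
√(D_R² + v_R²x²) = √(0.03950² + 0.01571² × 25.4²) = 0.4010; v_R² = 0.0002468.
t = (0.4010 − 0.03950)/0.0002468 = 1460 days.

1460 days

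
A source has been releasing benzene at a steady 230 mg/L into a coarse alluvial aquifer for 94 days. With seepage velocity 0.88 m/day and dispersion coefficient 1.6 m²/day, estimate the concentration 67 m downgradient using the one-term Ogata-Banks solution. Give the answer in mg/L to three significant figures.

For a continuous step input, C/C₀ ≈ ½·erfc((x−vt)/(2√(Dt))).
vt = 0.88 × 94 = 82.72 m and 2√(Dt) = 2√(1.6 × 94) = 24.53 m.
Argument (x−vt)/(2√(Dt)) = (67 − 82.72)/24.53 = -0.6408; ½·erfc(-0.6408) = 0.8176.
C = 230 × 0.8176 = 188 mg/L.

188 mg/L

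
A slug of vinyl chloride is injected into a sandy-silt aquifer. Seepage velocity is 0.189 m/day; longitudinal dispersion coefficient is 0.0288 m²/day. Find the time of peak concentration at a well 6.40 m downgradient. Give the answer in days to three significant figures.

33.1 days

For the 1D instantaneous-source solution, setting ∂C/∂t = 0 at fixed x gives v²t² + 2Dt − x² = 0, so t = (√(D² + v²x²) − D)/v².
√(D² + v²x²) = √(0.0288² + 0.189² × 6.40²) = 1.210; v² = 0.035721.
t = (1.210 − 0.0288)/0.035721 = 33.1 days (vs. the pure-advection estimate x/v = 33.9 d).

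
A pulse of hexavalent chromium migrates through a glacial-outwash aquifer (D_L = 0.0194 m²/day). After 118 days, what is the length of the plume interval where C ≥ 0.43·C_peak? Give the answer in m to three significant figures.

The plume is Gaussian with σ = √(2Dt) = √(2 × 0.0194 × 118) = 2.140 m.
C/C_peak = exp(−Δx²/(2σ²)) = 0.43 ⇒ Δx = σ·√(−2 ln 0.43) = 2.140 × 1.299 = 2.780 m.
Width = 2Δx = 5.56 m.

5.56 m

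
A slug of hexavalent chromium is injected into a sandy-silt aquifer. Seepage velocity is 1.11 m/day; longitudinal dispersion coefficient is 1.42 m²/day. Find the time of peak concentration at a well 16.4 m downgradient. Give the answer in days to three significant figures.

13.7 days

For the 1D instantaneous-source solution, setting ∂C/∂t = 0 at fixed x gives v²t² + 2Dt − x² = 0, so t = (√(D² + v²x²) − D)/v².
√(D² + v²x²) = √(1.42² + 1.11² × 16.4²) = 18.26; v² = 1.2321.
t = (18.26 − 1.42)/1.2321 = 13.7 days (vs. the pure-advection estimate x/v = 14.8 d).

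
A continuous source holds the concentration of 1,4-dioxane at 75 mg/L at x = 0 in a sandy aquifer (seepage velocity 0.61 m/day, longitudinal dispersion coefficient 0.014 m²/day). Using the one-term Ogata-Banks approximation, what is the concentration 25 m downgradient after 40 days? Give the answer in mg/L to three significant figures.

For a continuous step input, C/C₀ ≈ ½·erfc((x−vt)/(2√(Dt))).
vt = 0.61 × 40 = 24.4 m and 2√(Dt) = 2√(0.014 × 40) = 1.497 m.
Argument (x−vt)/(2√(Dt)) = (25 − 24.4)/1.497 = 0.4008; ½·erfc(0.4008) = 0.2854.
C = 75 × 0.2854 = 21.4 mg/L.

21.4 mg/L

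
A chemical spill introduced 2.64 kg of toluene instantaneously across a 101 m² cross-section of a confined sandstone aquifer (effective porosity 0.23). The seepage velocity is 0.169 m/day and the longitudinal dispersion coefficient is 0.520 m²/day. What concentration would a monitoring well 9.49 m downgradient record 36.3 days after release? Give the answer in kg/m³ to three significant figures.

0.00636 kg/m³

For an instantaneous plane source, C(x,t) = M/(n_e·A·√(4πDt)) · exp(−(x−vt)²/(4Dt)), with n_e·A the pore (flow) area.
Plume center vt = 0.169 × 36.3 = 6.1347 m, so the well at 9.49 m is 3.3553 m downgradient of the peak.
√(4πDt) = 15.40 m, giving peak height M/(n_e·A·√(4πDt)) = 2.64/(0.23 × 101 × 15.40) = 0.007380 kg/m³.
(x−vt)²/(4Dt) = (3.3553)²/(4 × 0.520 × 36.3) = 0.1491; exp(−0.1491) = 0.8615.
C = 0.007380 × 0.8615 = 0.00636 kg/m³.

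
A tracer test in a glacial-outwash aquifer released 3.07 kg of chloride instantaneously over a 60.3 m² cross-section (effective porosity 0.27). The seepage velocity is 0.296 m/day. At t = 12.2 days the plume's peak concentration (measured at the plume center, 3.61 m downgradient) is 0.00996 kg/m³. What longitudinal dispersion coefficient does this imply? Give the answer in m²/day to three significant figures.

2.34 m²/day

At the plume center C_max = M/(n_e·A·√(4πDt)), so D = M²/(4πt·(n_e·A·C_max)²).
n_e·A·C_max = 0.27 × 60.3 × 0.00996 = 0.1622 kg/m.
D = 3.07²/(4π × 12.2 × 0.1622²) = 2.34 m²/day.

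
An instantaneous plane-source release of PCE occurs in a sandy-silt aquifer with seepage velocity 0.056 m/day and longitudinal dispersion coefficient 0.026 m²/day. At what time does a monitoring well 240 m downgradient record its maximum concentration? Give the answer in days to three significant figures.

For the 1D instantaneous-source solution, setting ∂C/∂t = 0 at fixed x gives v²t² + 2Dt − x² = 0, so t = (√(D² + v²x²) − D)/v².
√(D² + v²x²) = √(0.026² + 0.056² × 240²) = 13.44; v² = 0.003136.
t = (13.44 − 0.026)/0.003136 = 4280 days (vs. the pure-advection estimate x/v = 4290 d).

4280 days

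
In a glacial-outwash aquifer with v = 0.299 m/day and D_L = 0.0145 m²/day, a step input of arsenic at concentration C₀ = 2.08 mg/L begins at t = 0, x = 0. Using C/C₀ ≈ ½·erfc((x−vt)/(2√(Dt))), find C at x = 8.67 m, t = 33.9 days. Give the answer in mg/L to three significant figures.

1.94 mg/L

For a continuous step input, C/C₀ ≈ ½·erfc((x−vt)/(2√(Dt))).
vt = 0.299 × 33.9 = 10.1361 m and 2√(Dt) = 2√(0.0145 × 33.9) = 1.402 m.
Argument (x−vt)/(2√(Dt)) = (8.67 − 10.1361)/1.402 = -1.046; ½·erfc(-1.046) = 0.9305.
C = 2.08 × 0.9305 = 1.94 mg/L.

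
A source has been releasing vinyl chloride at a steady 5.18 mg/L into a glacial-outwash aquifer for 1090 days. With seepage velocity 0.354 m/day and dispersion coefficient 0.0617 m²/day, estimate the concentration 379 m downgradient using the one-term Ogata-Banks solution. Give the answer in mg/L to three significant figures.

For a continuous step input, C/C₀ ≈ ½·erfc((x−vt)/(2√(Dt))).
vt = 0.354 × 1090 = 385.86 m and 2√(Dt) = 2√(0.0617 × 1090) = 16.40 m.
Argument (x−vt)/(2√(Dt)) = (379 − 385.86)/16.40 = -0.4183; ½·erfc(-0.4183) = 0.7229.
C = 5.18 × 0.7229 = 3.74 mg/L.

3.74 mg/L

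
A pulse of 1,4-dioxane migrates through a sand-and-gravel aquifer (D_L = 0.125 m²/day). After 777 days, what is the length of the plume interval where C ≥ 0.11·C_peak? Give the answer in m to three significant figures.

58.6 m

The plume is Gaussian with σ = √(2Dt) = √(2 × 0.125 × 777) = 13.94 m.
C/C_peak = exp(−Δx²/(2σ²)) = 0.11 ⇒ Δx = σ·√(−2 ln 0.11) = 13.94 × 2.101 = 29.29 m.
Width = 2Δx = 58.6 m.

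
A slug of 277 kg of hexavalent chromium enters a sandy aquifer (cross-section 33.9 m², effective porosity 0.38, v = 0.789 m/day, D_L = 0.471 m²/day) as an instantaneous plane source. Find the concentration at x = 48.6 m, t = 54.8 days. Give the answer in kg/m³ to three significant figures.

For an instantaneous plane source, C(x,t) = M/(n_e·A·√(4πDt)) · exp(−(x−vt)²/(4Dt)), with n_e·A the pore (flow) area.
Plume center vt = 0.789 × 54.8 = 43.2372 m, so the well at 48.6 m is 5.3628 m downgradient of the peak.
√(4πDt) = 18.01 m, giving peak height M/(n_e·A·√(4πDt)) = 277/(0.38 × 33.9 × 18.01) = 1.194 kg/m³.
(x−vt)²/(4Dt) = (5.3628)²/(4 × 0.471 × 54.8) = 0.2786; exp(−0.2786) = 0.7568.
C = 1.194 × 0.7568 = 0.904 kg/m³.

0.904 kg/m³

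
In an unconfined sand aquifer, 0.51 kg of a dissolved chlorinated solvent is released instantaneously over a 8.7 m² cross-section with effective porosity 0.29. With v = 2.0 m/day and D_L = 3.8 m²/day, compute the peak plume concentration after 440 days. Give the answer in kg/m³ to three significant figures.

0.00139 kg/m³

The peak of an instantaneous 1D plume sits at x = vt; there the Gaussian factor is 1 and C_max = M/(n_e·A·√(4πDt)), where n_e·A is the pore area the mass is dissolved in.
√(4πDt) = √(4π × 3.8 × 440) = 145.0 m, so C_max = 0.51/(0.29 × 8.7 × 145.0) = 0.00139 kg/m³.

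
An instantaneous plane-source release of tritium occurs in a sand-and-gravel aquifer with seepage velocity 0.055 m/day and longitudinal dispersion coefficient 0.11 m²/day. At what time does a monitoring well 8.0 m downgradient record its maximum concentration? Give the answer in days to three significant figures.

For the 1D instantaneous-source solution, setting ∂C/∂t = 0 at fixed x gives v²t² + 2Dt − x² = 0, so t = (√(D² + v²x²) − D)/v².
√(D² + v²x²) = √(0.11² + 0.055² × 8.0²) = 0.4535; v² = 0.003025.
t = (0.4535 − 0.11)/0.003025 = 114 days (vs. the pure-advection estimate x/v = 145 d).

114 days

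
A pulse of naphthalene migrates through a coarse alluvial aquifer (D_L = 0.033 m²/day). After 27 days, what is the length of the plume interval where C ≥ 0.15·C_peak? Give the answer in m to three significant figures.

5.20 m

The plume is Gaussian with σ = √(2Dt) = √(2 × 0.033 × 27) = 1.335 m.
C/C_peak = exp(−Δx²/(2σ²)) = 0.15 ⇒ Δx = σ·√(−2 ln 0.15) = 1.335 × 1.948 = 2.601 m.
Width = 2Δx = 5.20 m.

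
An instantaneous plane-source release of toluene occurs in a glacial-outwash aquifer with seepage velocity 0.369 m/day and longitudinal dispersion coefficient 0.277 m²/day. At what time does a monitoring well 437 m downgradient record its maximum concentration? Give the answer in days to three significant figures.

For the 1D instantaneous-source solution, setting ∂C/∂t = 0 at fixed x gives v²t² + 2Dt − x² = 0, so t = (√(D² + v²x²) − D)/v².
√(D² + v²x²) = √(0.277² + 0.369² × 437²) = 161.3; v² = 0.136161.
t = (161.3 − 0.277)/0.136161 = 1180 days (vs. the pure-advection estimate x/v = 1180 d).

1180 days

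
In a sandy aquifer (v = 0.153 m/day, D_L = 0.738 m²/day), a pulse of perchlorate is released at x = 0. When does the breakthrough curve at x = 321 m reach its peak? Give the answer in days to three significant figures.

For the 1D instantaneous-source solution, setting ∂C/∂t = 0 at fixed x gives v²t² + 2Dt − x² = 0, so t = (√(D² + v²x²) − D)/v².
√(D² + v²x²) = √(0.738² + 0.153² × 321²) = 49.12; v² = 0.023409.
t = (49.12 − 0.738)/0.023409 = 2070 days (vs. the pure-advection estimate x/v = 2100 d).

2070 days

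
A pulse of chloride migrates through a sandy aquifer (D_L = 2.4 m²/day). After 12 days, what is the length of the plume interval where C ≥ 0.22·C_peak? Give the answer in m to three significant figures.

The plume is Gaussian with σ = √(2Dt) = √(2 × 2.4 × 12) = 7.589 m.
C/C_peak = exp(−Δx²/(2σ²)) = 0.22 ⇒ Δx = σ·√(−2 ln 0.22) = 7.589 × 1.740 = 13.20 m.
Width = 2Δx = 26.4 m.

26.4 m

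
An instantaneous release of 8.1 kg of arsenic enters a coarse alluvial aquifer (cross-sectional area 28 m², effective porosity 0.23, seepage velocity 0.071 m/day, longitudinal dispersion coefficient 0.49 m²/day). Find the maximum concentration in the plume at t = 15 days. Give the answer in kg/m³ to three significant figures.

The peak of an instantaneous 1D plume sits at x = vt; there the Gaussian factor is 1 and C_max = M/(n_e·A·√(4πDt)), where n_e·A is the pore area the mass is dissolved in.
√(4πDt) = √(4π × 0.49 × 15) = 9.611 m, so C_max = 8.1/(0.23 × 28 × 9.611) = 0.131 kg/m³.

0.131 kg/m³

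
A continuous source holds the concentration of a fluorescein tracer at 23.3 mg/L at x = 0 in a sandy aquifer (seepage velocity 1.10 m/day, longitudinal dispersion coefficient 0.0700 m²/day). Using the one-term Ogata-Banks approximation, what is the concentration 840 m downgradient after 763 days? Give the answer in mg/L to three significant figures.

For a continuous step input, C/C₀ ≈ ½·erfc((x−vt)/(2√(Dt))).
vt = 1.10 × 763 = 839.3 m and 2√(Dt) = 2√(0.0700 × 763) = 14.62 m.
Argument (x−vt)/(2√(Dt)) = (840 − 839.3)/14.62 = 0.04788; ½·erfc(0.04788) = 0.4730.
C = 23.3 × 0.4730 = 11.0 mg/L.

11.0 mg/L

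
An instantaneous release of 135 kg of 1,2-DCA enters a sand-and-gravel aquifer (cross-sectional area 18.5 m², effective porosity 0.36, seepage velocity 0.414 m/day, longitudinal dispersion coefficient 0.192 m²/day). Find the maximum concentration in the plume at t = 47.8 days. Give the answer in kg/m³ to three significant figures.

The peak of an instantaneous 1D plume sits at x = vt; there the Gaussian factor is 1 and C_max = M/(n_e·A·√(4πDt)), where n_e·A is the pore area the mass is dissolved in.
√(4πDt) = √(4π × 0.192 × 47.8) = 10.74 m, so C_max = 135/(0.36 × 18.5 × 10.74) = 1.89 kg/m³.

1.89 kg/m³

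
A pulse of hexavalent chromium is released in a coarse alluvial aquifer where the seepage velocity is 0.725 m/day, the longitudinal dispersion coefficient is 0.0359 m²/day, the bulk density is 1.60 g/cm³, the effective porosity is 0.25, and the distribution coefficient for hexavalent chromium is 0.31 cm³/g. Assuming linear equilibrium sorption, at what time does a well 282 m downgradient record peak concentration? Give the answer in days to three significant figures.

Retardation factor R = 1 + ρ_b·K_d/n = 1 + 1.60 × 0.31/0.25 = 2.984.
Sorption retards both mechanisms: v_R = v/R = 0.2430 m/day, D_R = D/R = 0.01203 m²/day.
Peak time from v_R²t² + 2D_R t − x² = 0: t = (√(D_R² + v_R²x²) − D_R)/v_R².
√(D_R² + v_R²x²) = √(0.01203² + 0.2430² × 282²) = 68.53; v_R² = 0.05905.
t = (68.53 − 0.01203)/0.05905 = 1160 days.

1160 days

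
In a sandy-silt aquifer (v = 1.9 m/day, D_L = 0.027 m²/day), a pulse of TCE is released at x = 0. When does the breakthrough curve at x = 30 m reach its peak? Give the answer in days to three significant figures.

For the 1D instantaneous-source solution, setting ∂C/∂t = 0 at fixed x gives v²t² + 2Dt − x² = 0, so t = (√(D² + v²x²) − D)/v².
√(D² + v²x²) = √(0.027² + 1.9² × 30²) = 57.00; v² = 3.61.
t = (57.00 − 0.027)/3.61 = 15.8 days (vs. the pure-advection estimate x/v = 15.8 d).

15.8 days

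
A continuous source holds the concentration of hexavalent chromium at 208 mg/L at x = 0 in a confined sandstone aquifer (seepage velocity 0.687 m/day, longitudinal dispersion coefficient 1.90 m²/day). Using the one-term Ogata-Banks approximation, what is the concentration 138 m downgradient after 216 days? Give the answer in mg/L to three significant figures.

133 mg/L

For a continuous step input, C/C₀ ≈ ½·erfc((x−vt)/(2√(Dt))).
vt = 0.687 × 216 = 148.392 m and 2√(Dt) = 2√(1.90 × 216) = 40.52 m.
Argument (x−vt)/(2√(Dt)) = (138 − 148.392)/40.52 = -0.2565; ½·erfc(-0.2565) = 0.6416.
C = 208 × 0.6416 = 133 mg/L.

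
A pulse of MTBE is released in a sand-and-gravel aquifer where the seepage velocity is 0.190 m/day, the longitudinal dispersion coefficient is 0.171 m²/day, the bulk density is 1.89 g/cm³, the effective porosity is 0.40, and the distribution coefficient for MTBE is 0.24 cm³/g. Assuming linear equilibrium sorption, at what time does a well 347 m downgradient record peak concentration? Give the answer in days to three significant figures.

3890 days

Retardation factor R = 1 + ρ_b·K_d/n = 1 + 1.89 × 0.24/0.40 = 2.134.
Sorption retards both mechanisms: v_R = v/R = 0.08903 m/day, D_R = D/R = 0.08013 m²/day.
Peak time from v_R²t² + 2D_R t − x² = 0: t = (√(D_R² + v_R²x²) − D_R)/v_R².
√(D_R² + v_R²x²) = √(0.08013² + 0.08903² × 347²) = 30.89; v_R² = 0.007926.
t = (30.89 − 0.08013)/0.007926 = 3890 days.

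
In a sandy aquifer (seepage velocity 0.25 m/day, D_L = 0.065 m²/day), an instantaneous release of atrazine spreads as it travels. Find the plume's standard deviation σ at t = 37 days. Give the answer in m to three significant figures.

Dispersive spreading gives a Gaussian with σ² = 2Dt; advection only shifts the center.
σ = √(2 × 0.065 × 37) = 2.19 m.

2.19 m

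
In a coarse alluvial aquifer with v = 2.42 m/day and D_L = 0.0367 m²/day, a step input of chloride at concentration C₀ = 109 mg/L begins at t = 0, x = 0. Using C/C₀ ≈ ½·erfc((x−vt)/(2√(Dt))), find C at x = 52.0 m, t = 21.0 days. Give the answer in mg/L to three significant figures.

18.6 mg/L

For a continuous step input, C/C₀ ≈ ½·erfc((x−vt)/(2√(Dt))).
vt = 2.42 × 21.0 = 50.82 m and 2√(Dt) = 2√(0.0367 × 21.0) = 1.756 m.
Argument (x−vt)/(2√(Dt)) = (52.0 − 50.82)/1.756 = 0.6720; ½·erfc(0.6720) = 0.1710.
C = 109 × 0.1710 = 18.6 mg/L.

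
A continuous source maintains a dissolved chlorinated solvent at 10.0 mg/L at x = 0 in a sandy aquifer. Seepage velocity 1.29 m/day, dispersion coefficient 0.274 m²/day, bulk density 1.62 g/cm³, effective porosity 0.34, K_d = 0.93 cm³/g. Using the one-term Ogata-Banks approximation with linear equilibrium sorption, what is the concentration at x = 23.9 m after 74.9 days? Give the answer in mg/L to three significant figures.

Retardation factor R = 1 + ρ_b·K_d/n = 1 + 1.62 × 0.93/0.34 = 5.431.
Sorption retards both mechanisms: v_R = v/R = 0.2375 m/day, D_R = D/R = 0.05045 m²/day.
v_R·t = 0.2375 × 74.9 = 17.78875 m; 2√(D_R t) = 3.888 m; argument = (23.9 − 17.78875)/3.888 = 1.572.
C = C₀ × ½·erfc(1.572) = 10.0 × 0.01310 = 0.131 mg/L.

0.131 mg/L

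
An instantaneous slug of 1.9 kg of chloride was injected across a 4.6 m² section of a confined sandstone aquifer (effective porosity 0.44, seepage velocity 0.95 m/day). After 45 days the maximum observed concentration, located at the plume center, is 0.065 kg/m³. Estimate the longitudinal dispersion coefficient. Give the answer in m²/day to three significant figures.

At the plume center C_max = M/(n_e·A·√(4πDt)), so D = M²/(4πt·(n_e·A·C_max)²).
n_e·A·C_max = 0.44 × 4.6 × 0.065 = 0.1316 kg/m.
D = 1.9²/(4π × 45 × 0.1316²) = 0.369 m²/day.

0.369 m²/day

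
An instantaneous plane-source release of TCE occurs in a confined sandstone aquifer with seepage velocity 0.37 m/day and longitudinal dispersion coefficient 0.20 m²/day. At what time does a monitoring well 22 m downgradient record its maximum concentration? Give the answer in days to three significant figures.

58.0 days

For the 1D instantaneous-source solution, setting ∂C/∂t = 0 at fixed x gives v²t² + 2Dt − x² = 0, so t = (√(D² + v²x²) − D)/v².
√(D² + v²x²) = √(0.20² + 0.37² × 22²) = 8.142; v² = 0.1369.
t = (8.142 − 0.20)/0.1369 = 58.0 days (vs. the pure-advection estimate x/v = 59.5 d).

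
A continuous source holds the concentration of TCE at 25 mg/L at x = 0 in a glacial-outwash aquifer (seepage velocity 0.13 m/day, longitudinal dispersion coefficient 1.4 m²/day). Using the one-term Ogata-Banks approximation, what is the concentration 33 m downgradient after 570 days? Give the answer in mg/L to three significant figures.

21.2 mg/L

For a continuous step input, C/C₀ ≈ ½·erfc((x−vt)/(2√(Dt))).
vt = 0.13 × 570 = 74.1 m and 2√(Dt) = 2√(1.4 × 570) = 56.50 m.
Argument (x−vt)/(2√(Dt)) = (33 − 74.1)/56.50 = -0.7274; ½·erfc(-0.7274) = 0.8482.
C = 25 × 0.8482 = 21.2 mg/L.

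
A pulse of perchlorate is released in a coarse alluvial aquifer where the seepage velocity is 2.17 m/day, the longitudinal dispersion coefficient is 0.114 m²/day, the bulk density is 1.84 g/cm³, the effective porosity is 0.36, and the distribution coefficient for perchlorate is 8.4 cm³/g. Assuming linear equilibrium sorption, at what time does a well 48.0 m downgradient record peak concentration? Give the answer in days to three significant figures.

Retardation factor R = 1 + ρ_b·K_d/n = 1 + 1.84 × 8.4/0.36 = 43.93.
Sorption retards both mechanisms: v_R = v/R = 0.04940 m/day, D_R = D/R = 0.002595 m²/day.
Peak time from v_R²t² + 2D_R t − x² = 0: t = (√(D_R² + v_R²x²) − D_R)/v_R².
√(D_R² + v_R²x²) = √(0.002595² + 0.04940² × 48.0²) = 2.371; v_R² = 0.002440.
t = (2.371 − 0.002595)/0.002440 = 971 days.

971 days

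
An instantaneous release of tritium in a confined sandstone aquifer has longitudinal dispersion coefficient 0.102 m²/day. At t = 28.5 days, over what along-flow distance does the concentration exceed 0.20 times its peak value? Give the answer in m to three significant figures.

8.65 m

The plume is Gaussian with σ = √(2Dt) = √(2 × 0.102 × 28.5) = 2.411 m.
C/C_peak = exp(−Δx²/(2σ²)) = 0.20 ⇒ Δx = σ·√(−2 ln 0.20) = 2.411 × 1.794 = 4.325 m.
Width = 2Δx = 8.65 m.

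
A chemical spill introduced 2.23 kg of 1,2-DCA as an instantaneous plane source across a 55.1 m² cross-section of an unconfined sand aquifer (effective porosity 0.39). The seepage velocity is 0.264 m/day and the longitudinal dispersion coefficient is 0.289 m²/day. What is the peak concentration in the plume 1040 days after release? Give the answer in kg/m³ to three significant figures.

The peak of an instantaneous 1D plume sits at x = vt; there the Gaussian factor is 1 and C_max = M/(n_e·A·√(4πDt)), where n_e·A is the pore area the mass is dissolved in.
√(4πDt) = √(4π × 0.289 × 1040) = 61.46 m, so C_max = 2.23/(0.39 × 55.1 × 61.46) = 0.00169 kg/m³.

0.00169 kg/m³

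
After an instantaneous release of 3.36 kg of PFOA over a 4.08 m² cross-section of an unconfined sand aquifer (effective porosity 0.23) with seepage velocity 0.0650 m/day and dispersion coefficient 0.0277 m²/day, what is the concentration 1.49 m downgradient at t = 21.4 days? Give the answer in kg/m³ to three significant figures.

1.31 kg/m³

For an instantaneous plane source, C(x,t) = M/(n_e·A·√(4πDt)) · exp(−(x−vt)²/(4Dt)), with n_e·A the pore (flow) area.
Plume center vt = 0.0650 × 21.4 = 1.391 m, so the well at 1.49 m is 0.099 m downgradient of the peak.
√(4πDt) = 2.729 m, giving peak height M/(n_e·A·√(4πDt)) = 3.36/(0.23 × 4.08 × 2.729) = 1.312 kg/m³.
(x−vt)²/(4Dt) = (0.099)²/(4 × 0.0277 × 21.4) = 0.004133; exp(−0.004133) = 0.9959.
C = 1.312 × 0.9959 = 1.31 kg/m³.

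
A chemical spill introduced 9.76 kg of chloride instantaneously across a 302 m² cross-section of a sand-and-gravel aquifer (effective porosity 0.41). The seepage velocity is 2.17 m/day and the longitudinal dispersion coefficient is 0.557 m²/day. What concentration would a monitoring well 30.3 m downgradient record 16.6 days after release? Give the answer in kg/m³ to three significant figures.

0.00302 kg/m³

For an instantaneous plane source, C(x,t) = M/(n_e·A·√(4πDt)) · exp(−(x−vt)²/(4Dt)), with n_e·A the pore (flow) area.
Plume center vt = 2.17 × 16.6 = 36.022 m, so the well at 30.3 m is 5.722 m upgradient of the peak.
√(4πDt) = 10.78 m, giving peak height M/(n_e·A·√(4πDt)) = 9.76/(0.41 × 302 × 10.78) = 0.007312 kg/m³.
(x−vt)²/(4Dt) = (-5.722)²/(4 × 0.557 × 16.6) = 0.8853; exp(−0.8853) = 0.4126.
C = 0.007312 × 0.4126 = 0.00302 kg/m³.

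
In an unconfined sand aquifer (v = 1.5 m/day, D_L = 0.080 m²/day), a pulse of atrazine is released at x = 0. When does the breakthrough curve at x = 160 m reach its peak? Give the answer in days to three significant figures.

107 days

For the 1D instantaneous-source solution, setting ∂C/∂t = 0 at fixed x gives v²t² + 2Dt − x² = 0, so t = (√(D² + v²x²) − D)/v².
√(D² + v²x²) = √(0.080² + 1.5² × 160²) = 240.0; v² = 2.25.
t = (240.0 − 0.080)/2.25 = 107 days (vs. the pure-advection estimate x/v = 107 d).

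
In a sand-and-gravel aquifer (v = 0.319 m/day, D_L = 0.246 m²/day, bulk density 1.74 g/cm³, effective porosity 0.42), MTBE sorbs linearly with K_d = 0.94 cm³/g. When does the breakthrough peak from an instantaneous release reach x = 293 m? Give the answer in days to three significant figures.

4480 days

Retardation factor R = 1 + ρ_b·K_d/n = 1 + 1.74 × 0.94/0.42 = 4.894.
Sorption retards both mechanisms: v_R = v/R = 0.06518 m/day, D_R = D/R = 0.05027 m²/day.
Peak time from v_R²t² + 2D_R t − x² = 0: t = (√(D_R² + v_R²x²) − D_R)/v_R².
√(D_R² + v_R²x²) = √(0.05027² + 0.06518² × 293²) = 19.10; v_R² = 0.004248.
t = (19.10 − 0.05027)/0.004248 = 4480 days.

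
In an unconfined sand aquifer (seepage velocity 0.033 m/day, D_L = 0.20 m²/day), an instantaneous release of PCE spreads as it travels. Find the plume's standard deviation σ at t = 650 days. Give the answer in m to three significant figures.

16.1 m

Dispersive spreading gives a Gaussian with σ² = 2Dt; advection only shifts the center.
σ = √(2 × 0.20 × 650) = 16.1 m.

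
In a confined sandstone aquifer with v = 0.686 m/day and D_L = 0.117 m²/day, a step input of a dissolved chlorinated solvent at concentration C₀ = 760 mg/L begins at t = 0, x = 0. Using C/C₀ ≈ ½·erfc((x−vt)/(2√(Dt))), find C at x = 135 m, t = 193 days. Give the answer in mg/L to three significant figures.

For a continuous step input, C/C₀ ≈ ½·erfc((x−vt)/(2√(Dt))).
vt = 0.686 × 193 = 132.398 m and 2√(Dt) = 2√(0.117 × 193) = 9.504 m.
Argument (x−vt)/(2√(Dt)) = (135 − 132.398)/9.504 = 0.2738; ½·erfc(0.2738) = 0.3493.
C = 760 × 0.3493 = 265 mg/L.

265 mg/L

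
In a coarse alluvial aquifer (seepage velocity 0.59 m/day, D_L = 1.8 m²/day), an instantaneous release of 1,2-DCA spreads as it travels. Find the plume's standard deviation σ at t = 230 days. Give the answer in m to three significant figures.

Dispersive spreading gives a Gaussian with σ² = 2Dt; advection only shifts the center.
σ = √(2 × 1.8 × 230) = 28.8 m.

28.8 m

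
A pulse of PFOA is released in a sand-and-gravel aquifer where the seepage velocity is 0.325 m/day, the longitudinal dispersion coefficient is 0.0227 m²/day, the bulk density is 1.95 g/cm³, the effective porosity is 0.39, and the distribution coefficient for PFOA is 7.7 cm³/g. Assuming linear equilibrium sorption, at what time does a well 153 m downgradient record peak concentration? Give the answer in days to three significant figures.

Retardation factor R = 1 + ρ_b·K_d/n = 1 + 1.95 × 7.7/0.39 = 39.50.
Sorption retards both mechanisms: v_R = v/R = 0.008228 m/day, D_R = D/R = 0.0005747 m²/day.
Peak time from v_R²t² + 2D_R t − x² = 0: t = (√(D_R² + v_R²x²) − D_R)/v_R².
√(D_R² + v_R²x²) = √(0.0005747² + 0.008228² × 153²) = 1.259; v_R² = 6.770e-05.
t = (1.259 − 0.0005747)/6.770e-05 = 18600 days.

18600 days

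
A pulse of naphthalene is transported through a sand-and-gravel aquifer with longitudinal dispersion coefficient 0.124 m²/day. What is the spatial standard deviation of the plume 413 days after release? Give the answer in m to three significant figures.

10.1 m

Dispersive spreading gives a Gaussian with σ² = 2Dt; advection only shifts the center.
σ = √(2 × 0.124 × 413) = 10.1 m.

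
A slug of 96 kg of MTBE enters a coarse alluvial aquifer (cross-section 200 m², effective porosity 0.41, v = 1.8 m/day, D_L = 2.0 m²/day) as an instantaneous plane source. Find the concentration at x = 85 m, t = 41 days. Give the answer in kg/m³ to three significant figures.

0.0249 kg/m³

For an instantaneous plane source, C(x,t) = M/(n_e·A·√(4πDt)) · exp(−(x−vt)²/(4Dt)), with n_e·A the pore (flow) area.
Plume center vt = 1.8 × 41 = 73.8 m, so the well at 85 m is 11.2 m downgradient of the peak.
√(4πDt) = 32.10 m, giving peak height M/(n_e·A·√(4πDt)) = 96/(0.41 × 200 × 32.10) = 0.03647 kg/m³.
(x−vt)²/(4Dt) = (11.2)²/(4 × 2.0 × 41) = 0.3824; exp(−0.3824) = 0.6822.
C = 0.03647 × 0.6822 = 0.0249 kg/m³.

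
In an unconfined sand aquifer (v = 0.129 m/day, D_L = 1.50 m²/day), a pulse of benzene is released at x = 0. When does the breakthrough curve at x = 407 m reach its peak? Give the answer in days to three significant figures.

For the 1D instantaneous-source solution, setting ∂C/∂t = 0 at fixed x gives v²t² + 2Dt − x² = 0, so t = (√(D² + v²x²) − D)/v².
√(D² + v²x²) = √(1.50² + 0.129² × 407²) = 52.52; v² = 0.016641.
t = (52.52 − 1.50)/0.016641 = 3070 days (vs. the pure-advection estimate x/v = 3160 d).

3070 days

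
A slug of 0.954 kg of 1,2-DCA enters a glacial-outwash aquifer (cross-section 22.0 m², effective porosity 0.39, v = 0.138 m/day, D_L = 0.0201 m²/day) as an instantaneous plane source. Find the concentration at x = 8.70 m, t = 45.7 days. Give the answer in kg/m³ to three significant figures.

0.00688 kg/m³

For an instantaneous plane source, C(x,t) = M/(n_e·A·√(4πDt)) · exp(−(x−vt)²/(4Dt)), with n_e·A the pore (flow) area.
Plume center vt = 0.138 × 45.7 = 6.3066 m, so the well at 8.70 m is 2.3934 m downgradient of the peak.
√(4πDt) = 3.398 m, giving peak height M/(n_e·A·√(4πDt)) = 0.954/(0.39 × 22.0 × 3.398) = 0.03272 kg/m³.
(x−vt)²/(4Dt) = (2.3934)²/(4 × 0.0201 × 45.7) = 1.559; exp(−1.559) = 0.2103.
C = 0.03272 × 0.2103 = 0.00688 kg/m³.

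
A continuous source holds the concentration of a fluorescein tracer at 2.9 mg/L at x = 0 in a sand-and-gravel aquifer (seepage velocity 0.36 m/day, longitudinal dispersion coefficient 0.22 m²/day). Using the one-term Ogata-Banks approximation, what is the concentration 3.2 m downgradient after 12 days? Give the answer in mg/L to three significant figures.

For a continuous step input, C/C₀ ≈ ½·erfc((x−vt)/(2√(Dt))).
vt = 0.36 × 12 = 4.32 m and 2√(Dt) = 2√(0.22 × 12) = 3.250 m.
Argument (x−vt)/(2√(Dt)) = (3.2 − 4.32)/3.250 = -0.3446; ½·erfc(-0.3446) = 0.6870.
C = 2.9 × 0.6870 = 1.99 mg/L.

1.99 mg/L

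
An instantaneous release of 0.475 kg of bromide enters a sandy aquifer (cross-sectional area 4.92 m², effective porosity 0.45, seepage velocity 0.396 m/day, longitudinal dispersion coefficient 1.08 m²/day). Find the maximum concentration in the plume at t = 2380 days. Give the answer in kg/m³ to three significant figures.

The peak of an instantaneous 1D plume sits at x = vt; there the Gaussian factor is 1 and C_max = M/(n_e·A·√(4πDt)), where n_e·A is the pore area the mass is dissolved in.
√(4πDt) = √(4π × 1.08 × 2380) = 179.7 m, so C_max = 0.475/(0.45 × 4.92 × 179.7) = 0.00119 kg/m³.

0.00119 kg/m³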